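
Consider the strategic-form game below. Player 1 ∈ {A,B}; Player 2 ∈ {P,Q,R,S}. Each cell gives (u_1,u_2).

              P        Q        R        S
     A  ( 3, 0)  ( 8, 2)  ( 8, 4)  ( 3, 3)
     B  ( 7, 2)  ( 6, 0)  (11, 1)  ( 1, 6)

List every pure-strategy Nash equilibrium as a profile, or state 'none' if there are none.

Equilibria: none

(A,P): not NE [P1→B gives 7>3; P2→R gives 4>0]
(A,Q): not NE [P2→R gives 4>2]
(A,R): not NE [P1→B gives 11>8]
(A,S): not NE [P2→R gives 4>3]
(B,P): not NE [P2→S gives 6>2]
(B,Q): not NE [P1→A gives 8>6; P2→S gives 6>0]
(B,R): not NE [P2→S gives 6>1]
(B,S): not NE [P1→A gives 3>1]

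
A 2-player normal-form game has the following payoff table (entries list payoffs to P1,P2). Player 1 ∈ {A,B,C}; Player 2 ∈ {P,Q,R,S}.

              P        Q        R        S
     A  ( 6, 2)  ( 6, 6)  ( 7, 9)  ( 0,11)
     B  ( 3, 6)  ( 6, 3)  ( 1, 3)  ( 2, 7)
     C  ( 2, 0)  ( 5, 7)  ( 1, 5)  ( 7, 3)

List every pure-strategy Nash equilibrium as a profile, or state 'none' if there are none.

Equilibria: none

(A,P): not NE [P2→S gives 11>2]
(A,Q): not NE [P2→S gives 11>6]
(A,R): not NE [P2→S gives 11>9]
(A,S): not NE [P1→C gives 7>0]
(B,P): not NE [P1→A gives 6>3; P2→S gives 7>6]
(B,Q): not NE [P2→S gives 7>3]
(B,R): not NE [P1→A gives 7>1; P2→S gives 7>3]
(B,S): not NE [P1→C gives 7>2]
(C,P): not NE [P1→A gives 6>2; P2→Q gives 7>0]
(C,Q): not NE [P1→B gives 6>5]
(C,R): not NE [P1→A gives 7>1; P2→Q gives 7>5]
(C,S): not NE [P2→Q gives 7>3]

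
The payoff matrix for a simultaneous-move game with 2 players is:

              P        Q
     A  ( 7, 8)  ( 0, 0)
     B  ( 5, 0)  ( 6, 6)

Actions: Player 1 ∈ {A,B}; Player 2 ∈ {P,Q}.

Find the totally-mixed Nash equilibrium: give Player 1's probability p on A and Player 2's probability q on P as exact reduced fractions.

P1 indiff ⇒ q·7+(1-q)·0 = q·5+(1-q)·6 ⇒ q(2) = (1-q)(6) ⇒ q = 3/4
P2 indiff ⇒ p·8+(1-p)·0 = p·0+(1-p)·6 ⇒ p(8) = (1-p)(6) ⇒ p = 3/7

(p,q) = (3/7, 3/4)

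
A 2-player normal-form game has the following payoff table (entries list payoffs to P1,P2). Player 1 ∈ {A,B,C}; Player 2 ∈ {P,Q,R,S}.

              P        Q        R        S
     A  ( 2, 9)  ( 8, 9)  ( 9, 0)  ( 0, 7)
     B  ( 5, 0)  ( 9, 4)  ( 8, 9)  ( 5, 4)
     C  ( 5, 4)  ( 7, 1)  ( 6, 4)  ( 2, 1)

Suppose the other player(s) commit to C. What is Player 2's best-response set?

argmax u_2 = {P,R}

u_2(P vs C) = 4
u_2(Q vs C) = 1
u_2(R vs C) = 4
u_2(S vs C) = 1
max payoff 4 at {P,R}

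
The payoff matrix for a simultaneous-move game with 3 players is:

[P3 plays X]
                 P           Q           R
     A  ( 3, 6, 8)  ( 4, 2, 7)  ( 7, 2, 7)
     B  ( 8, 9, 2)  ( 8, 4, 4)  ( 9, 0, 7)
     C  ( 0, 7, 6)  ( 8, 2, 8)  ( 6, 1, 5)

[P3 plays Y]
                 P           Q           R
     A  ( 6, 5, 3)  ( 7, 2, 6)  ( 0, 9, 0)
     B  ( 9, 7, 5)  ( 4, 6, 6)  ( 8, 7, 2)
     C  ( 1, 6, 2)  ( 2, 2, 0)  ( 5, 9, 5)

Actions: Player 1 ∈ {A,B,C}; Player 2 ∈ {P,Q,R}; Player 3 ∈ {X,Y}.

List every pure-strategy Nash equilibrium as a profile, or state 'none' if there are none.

PSNE = {(B,P,Y)}

(A,P,X): not NE [P1→B gives 8>3]
(A,P,Y): not NE [P1→B gives 9>6; P2→R gives 9>5; P3→X gives 8>3]
(A,Q,X): not NE [P1→C gives 8>4; P2→P gives 6>2]
(A,Q,Y): not NE [P2→R gives 9>2; P3→X gives 7>6]
(A,R,X): not NE [P1→B gives 9>7; P2→P gives 6>2]
(A,R,Y): not NE [P1→B gives 8>0; P3→X gives 7>0]
(B,P,X): not NE [P3→Y gives 5>2]
(B,P,Y): NE
(B,Q,X): not NE [P2→P gives 9>4; P3→Y gives 6>4]
(B,Q,Y): not NE [P1→A gives 7>4; P2→R gives 7>6]
(B,R,X): not NE [P2→P gives 9>0]
(B,R,Y): not NE [P3→X gives 7>2]
(C,P,X): not NE [P1→B gives 8>0]
(C,P,Y): not NE [P1→B gives 9>1; P2→R gives 9>6; P3→X gives 6>2]
(C,Q,X): not NE [P2→P gives 7>2]
(C,Q,Y): not NE [P1→A gives 7>2; P2→R gives 9>2; P3→X gives 8>0]
(C,R,X): not NE [P1→B gives 9>6; P2→P gives 7>1]
(C,R,Y): not NE [P1→B gives 8>5]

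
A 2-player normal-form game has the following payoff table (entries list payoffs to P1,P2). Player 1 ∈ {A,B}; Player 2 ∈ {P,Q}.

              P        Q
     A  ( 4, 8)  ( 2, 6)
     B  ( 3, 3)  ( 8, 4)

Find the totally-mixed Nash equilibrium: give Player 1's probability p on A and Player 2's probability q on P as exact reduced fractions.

P1 mixes 1/3 on A; P2 mixes 6/7 on P

P1 indiff ⇒ q·4+(1-q)·2 = q·3+(1-q)·8 ⇒ q(1) = (1-q)(6) ⇒ q = 6/7
P2 indiff ⇒ p·8+(1-p)·3 = p·6+(1-p)·4 ⇒ p(2) = (1-p)(1) ⇒ p = 1/3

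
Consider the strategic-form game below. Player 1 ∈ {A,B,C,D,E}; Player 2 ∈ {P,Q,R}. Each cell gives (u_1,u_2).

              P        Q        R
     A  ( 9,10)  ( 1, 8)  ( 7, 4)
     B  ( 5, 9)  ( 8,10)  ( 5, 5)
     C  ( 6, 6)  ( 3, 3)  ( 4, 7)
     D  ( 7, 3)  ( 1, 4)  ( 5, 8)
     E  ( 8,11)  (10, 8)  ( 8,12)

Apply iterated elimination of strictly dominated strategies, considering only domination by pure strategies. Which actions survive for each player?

P1 drop B (E beats it: P:8>5 Q:10>8 R:8>5)
P1 drop C (E beats it: P:8>6 Q:10>3 R:8>4)
P1 drop D (E beats it: P:8>7 Q:10>1 R:8>5)
P2 drop Q (P beats it: A:10>8 E:11>8)
P1→{A,E} P2→{P,R}

Survivors P1:{A,E} P2:{P,R}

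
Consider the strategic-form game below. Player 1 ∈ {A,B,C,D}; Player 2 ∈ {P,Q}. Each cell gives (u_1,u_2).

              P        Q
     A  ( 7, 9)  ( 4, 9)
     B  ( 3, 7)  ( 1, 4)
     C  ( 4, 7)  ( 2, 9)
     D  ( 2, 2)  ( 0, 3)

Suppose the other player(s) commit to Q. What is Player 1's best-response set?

BR_1 = {A}

u_1(A vs Q) = 4
u_1(B vs Q) = 1
u_1(C vs Q) = 2
u_1(D vs Q) = 0
max payoff 4 at {A}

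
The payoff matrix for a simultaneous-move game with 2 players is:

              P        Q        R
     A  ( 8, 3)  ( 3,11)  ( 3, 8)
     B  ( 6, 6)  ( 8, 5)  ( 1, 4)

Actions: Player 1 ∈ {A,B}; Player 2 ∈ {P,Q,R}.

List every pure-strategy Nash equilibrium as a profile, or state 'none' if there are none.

PSNE: ∅

(A,P): not NE [P2→Q gives 11>3]
(A,Q): not NE [P1→B gives 8>3]
(A,R): not NE [P2→Q gives 11>8]
(B,P): not NE [P1→A gives 8>6]
(B,Q): not NE [P2→P gives 6>5]
(B,R): not NE [P1→A gives 3>1; P2→P gives 6>4]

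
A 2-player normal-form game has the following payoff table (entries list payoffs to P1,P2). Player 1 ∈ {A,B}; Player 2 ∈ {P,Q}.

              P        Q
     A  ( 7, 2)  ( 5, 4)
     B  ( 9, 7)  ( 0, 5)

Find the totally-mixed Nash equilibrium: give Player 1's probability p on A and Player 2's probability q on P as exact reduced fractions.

P1 indiff ⇒ q·7+(1-q)·5 = q·9+(1-q)·0 ⇒ q(-2) = (1-q)(-5) ⇒ q = 5/7
P2 indiff ⇒ p·2+(1-p)·7 = p·4+(1-p)·5 ⇒ p(-2) = (1-p)(-2) ⇒ p = 1/2

P1 mixes 1/2 on A; P2 mixes 5/7 on P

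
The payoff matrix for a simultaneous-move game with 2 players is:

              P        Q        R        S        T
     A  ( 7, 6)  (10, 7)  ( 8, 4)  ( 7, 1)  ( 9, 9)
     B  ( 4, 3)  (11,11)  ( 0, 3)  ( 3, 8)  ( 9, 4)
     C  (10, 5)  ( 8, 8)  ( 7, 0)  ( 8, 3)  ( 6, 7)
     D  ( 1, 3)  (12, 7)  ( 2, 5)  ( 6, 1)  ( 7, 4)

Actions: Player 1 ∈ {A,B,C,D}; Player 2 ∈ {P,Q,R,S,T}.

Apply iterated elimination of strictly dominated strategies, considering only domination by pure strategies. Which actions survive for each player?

P2 drop P (Q beats it: A:7>6 B:11>3 C:8>5 D:7>3)
P2 drop R (Q beats it: A:7>4 B:11>3 C:8>0 D:7>5)
P2 drop S (Q beats it: A:7>1 B:11>8 C:8>3 D:7>1)
P1 drop C (A beats it: Q:10>8 T:9>6)
P1→{A,B,D} P2→{Q,T}

IESDS → P1:{A,B,D} P2:{Q,T}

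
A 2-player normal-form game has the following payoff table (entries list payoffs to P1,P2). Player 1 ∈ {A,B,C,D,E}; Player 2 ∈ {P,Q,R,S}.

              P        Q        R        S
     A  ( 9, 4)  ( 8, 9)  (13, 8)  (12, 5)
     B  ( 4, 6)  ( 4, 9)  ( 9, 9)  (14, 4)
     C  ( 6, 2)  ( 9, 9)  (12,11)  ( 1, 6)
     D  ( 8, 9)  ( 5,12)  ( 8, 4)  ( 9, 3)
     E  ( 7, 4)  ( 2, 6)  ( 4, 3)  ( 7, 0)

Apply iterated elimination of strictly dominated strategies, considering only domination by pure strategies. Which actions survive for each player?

P1 drop D (A beats it: P:9>8 Q:8>5 R:13>8 S:12>9)
P1 drop E (A beats it: P:9>7 Q:8>2 R:13>4 S:12>7)
P2 drop P (Q beats it: A:9>4 B:9>6 C:9>2)
P2 drop S (Q beats it: A:9>5 B:9>4 C:9>6)
P1 drop B (A beats it: Q:8>4 R:13>9)
P1→{A,C} P2→{Q,R}

Survivors P1:{A,C} P2:{Q,R}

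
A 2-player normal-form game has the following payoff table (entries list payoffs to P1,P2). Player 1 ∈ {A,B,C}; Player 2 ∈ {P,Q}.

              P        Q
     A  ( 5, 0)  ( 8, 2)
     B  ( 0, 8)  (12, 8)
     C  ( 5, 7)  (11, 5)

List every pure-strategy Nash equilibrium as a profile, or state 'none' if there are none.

(A,P): not NE [P2→Q gives 2>0]
(A,Q): not NE [P1→B gives 12>8]
(B,P): not NE [P1→C gives 5>0]
(B,Q): NE
(C,P): NE
(C,Q): not NE [P1→B gives 12>11; P2→P gives 7>5]

Nash profiles: (B,Q), (C,P)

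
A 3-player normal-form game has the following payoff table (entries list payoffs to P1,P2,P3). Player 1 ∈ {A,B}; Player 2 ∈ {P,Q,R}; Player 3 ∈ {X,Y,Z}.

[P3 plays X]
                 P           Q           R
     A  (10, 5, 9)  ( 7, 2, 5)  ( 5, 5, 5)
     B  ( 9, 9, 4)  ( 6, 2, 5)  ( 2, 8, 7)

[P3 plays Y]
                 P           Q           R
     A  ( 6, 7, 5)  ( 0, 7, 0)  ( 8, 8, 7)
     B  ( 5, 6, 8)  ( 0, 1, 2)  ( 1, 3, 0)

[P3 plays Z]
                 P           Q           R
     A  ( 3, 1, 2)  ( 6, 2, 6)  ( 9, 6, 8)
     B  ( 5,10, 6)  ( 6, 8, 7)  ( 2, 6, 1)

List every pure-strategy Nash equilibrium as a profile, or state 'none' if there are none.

(A,P,X): NE
(A,P,Y): not NE [P2→R gives 8>7; P3→X gives 9>5]
(A,P,Z): not NE [P1→B gives 5>3; P2→R gives 6>1; P3→X gives 9>2]
(A,Q,X): not NE [P2→R gives 5>2; P3→Z gives 6>5]
(A,Q,Y): not NE [P2→R gives 8>7; P3→Z gives 6>0]
(A,Q,Z): not NE [P2→R gives 6>2]
(A,R,X): not NE [P3→Z gives 8>5]
(A,R,Y): not NE [P3→Z gives 8>7]
(A,R,Z): NE
(B,P,X): not NE [P1→A gives 10>9; P3→Y gives 8>4]
(B,P,Y): not NE [P1→A gives 6>5]
(B,P,Z): not NE [P3→Y gives 8>6]
(B,Q,X): not NE [P1→A gives 7>6; P2→P gives 9>2; P3→Z gives 7>5]
(B,Q,Y): not NE [P2→P gives 6>1; P3→Z gives 7>2]
(B,Q,Z): not NE [P2→P gives 10>8]
(B,R,X): not NE [P1→A gives 5>2; P2→P gives 9>8]
(B,R,Y): not NE [P1→A gives 8>1; P2→P gives 6>3; P3→X gives 7>0]
(B,R,Z): not NE [P1→A gives 9>2; P2→P gives 10>6; P3→X gives 7>1]

NE set: (A,P,X), (A,R,Z)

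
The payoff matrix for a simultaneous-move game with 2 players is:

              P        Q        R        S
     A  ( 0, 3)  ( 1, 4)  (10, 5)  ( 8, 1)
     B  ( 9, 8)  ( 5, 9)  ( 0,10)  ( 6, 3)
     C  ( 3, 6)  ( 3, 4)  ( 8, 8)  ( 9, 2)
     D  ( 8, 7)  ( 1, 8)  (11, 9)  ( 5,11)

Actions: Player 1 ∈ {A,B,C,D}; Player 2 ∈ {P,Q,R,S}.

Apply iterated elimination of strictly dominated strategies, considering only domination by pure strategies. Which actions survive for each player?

P2 drop P (R beats it: A:5>3 B:10>8 C:8>6 D:9>7)
P2 drop Q (R beats it: A:5>4 B:10>9 C:8>4 D:9>8)
P1 drop B (A beats it: R:10>0 S:8>6)
P1→{A,C,D} P2→{R,S}

Remaining: P1:{A,C,D} P2:{R,S}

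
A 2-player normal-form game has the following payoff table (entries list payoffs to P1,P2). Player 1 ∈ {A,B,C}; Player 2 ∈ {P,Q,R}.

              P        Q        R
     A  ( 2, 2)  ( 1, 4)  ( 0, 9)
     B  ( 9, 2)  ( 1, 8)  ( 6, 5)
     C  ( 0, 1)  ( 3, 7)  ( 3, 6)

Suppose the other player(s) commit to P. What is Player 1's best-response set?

P1 best: {B}

u_1(A vs P) = 2
u_1(B vs P) = 9
u_1(C vs P) = 0
max payoff 9 at {B}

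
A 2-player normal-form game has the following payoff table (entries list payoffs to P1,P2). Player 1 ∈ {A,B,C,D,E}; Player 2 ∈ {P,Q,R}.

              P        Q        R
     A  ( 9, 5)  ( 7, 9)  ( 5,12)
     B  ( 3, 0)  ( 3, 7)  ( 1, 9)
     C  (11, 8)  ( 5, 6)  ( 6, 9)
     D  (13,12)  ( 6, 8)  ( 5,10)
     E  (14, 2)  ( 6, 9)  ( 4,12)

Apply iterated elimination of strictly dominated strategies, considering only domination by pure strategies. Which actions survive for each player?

P1 drop B (A beats it: P:9>3 Q:7>3 R:5>1)
P2 drop Q (R beats it: A:12>9 C:9>6 D:10>8 E:12>9)
P1 drop A (C beats it: P:11>9 R:6>5)
P1→{C,D,E} P2→{P,R}

IESDS → P1:{C,D,E} P2:{P,R}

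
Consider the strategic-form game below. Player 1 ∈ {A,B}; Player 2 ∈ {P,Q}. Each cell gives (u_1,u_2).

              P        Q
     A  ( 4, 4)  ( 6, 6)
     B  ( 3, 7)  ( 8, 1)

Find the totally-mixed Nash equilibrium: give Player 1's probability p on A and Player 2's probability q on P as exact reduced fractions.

p=3/4, q=2/3

P1 indiff ⇒ q·4+(1-q)·6 = q·3+(1-q)·8 ⇒ q(1) = (1-q)(2) ⇒ q = 2/3
P2 indiff ⇒ p·4+(1-p)·7 = p·6+(1-p)·1 ⇒ p(-2) = (1-p)(-6) ⇒ p = 3/4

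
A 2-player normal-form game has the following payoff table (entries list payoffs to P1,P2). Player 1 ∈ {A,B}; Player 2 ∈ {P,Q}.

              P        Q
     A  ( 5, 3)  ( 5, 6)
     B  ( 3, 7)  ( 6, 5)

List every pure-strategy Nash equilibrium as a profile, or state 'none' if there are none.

PSNE: ∅

(A,P): not NE [P2→Q gives 6>3]
(A,Q): not NE [P1→B gives 6>5]
(B,P): not NE [P1→A gives 5>3]
(B,Q): not NE [P2→P gives 7>5]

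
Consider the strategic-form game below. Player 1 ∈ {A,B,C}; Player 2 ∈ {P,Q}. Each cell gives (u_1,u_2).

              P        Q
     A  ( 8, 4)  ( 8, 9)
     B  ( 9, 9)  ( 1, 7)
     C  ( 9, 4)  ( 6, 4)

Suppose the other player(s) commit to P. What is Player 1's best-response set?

u_1(A vs P) = 8
u_1(B vs P) = 9
u_1(C vs P) = 9
max payoff 9 at {B,C}

P1 best: {B,C}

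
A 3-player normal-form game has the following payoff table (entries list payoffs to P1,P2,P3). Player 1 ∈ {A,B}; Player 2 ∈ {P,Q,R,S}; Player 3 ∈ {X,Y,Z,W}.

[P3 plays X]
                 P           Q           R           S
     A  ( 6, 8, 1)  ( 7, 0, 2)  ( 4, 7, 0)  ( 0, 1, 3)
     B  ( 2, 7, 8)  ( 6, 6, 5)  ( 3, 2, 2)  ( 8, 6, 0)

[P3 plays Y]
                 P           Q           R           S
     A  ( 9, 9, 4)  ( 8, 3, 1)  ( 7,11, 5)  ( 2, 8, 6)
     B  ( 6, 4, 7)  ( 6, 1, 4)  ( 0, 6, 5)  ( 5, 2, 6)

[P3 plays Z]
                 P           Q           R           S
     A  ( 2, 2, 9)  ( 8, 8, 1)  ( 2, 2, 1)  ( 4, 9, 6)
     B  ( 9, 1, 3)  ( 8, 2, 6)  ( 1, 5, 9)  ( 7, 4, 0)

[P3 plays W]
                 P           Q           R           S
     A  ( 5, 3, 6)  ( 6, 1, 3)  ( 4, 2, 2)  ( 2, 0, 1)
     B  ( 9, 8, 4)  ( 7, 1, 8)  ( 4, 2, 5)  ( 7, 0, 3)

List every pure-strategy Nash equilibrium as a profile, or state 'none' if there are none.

Nash profiles: (A,R,Y)

(A,P,X): not NE [P3→Z gives 9>1]
(A,P,Y): not NE [P2→R gives 11>9; P3→Z gives 9>4]
(A,P,Z): not NE [P1→B gives 9>2; P2→S gives 9>2]
(A,P,W): not NE [P1→B gives 9>5; P3→Z gives 9>6]
(A,Q,X): not NE [P2→P gives 8>0; P3→W gives 3>2]
(A,Q,Y): not NE [P2→R gives 11>3; P3→W gives 3>1]
(A,Q,Z): not NE [P2→S gives 9>8; P3→W gives 3>1]
(A,Q,W): not NE [P1→B gives 7>6; P2→P gives 3>1]
(A,R,X): not NE [P2→P gives 8>7; P3→Y gives 5>0]
(A,R,Y): NE
(A,R,Z): not NE [P2→S gives 9>2; P3→Y gives 5>1]
(A,R,W): not NE [P2→P gives 3>2; P3→Y gives 5>2]
(A,S,X): not NE [P1→B gives 8>0; P2→P gives 8>1; P3→Z gives 6>3]
(A,S,Y): not NE [P1→B gives 5>2; P2→R gives 11>8]
(A,S,Z): not NE [P1→B gives 7>4]
(A,S,W): not NE [P1→B gives 7>2; P2→P gives 3>0; P3→Z gives 6>1]
(B,P,X): not NE [P1→A gives 6>2]
(B,P,Y): not NE [P1→A gives 9>6; P2→R gives 6>4; P3→X gives 8>7]
(B,P,Z): not NE [P2→R gives 5>1; P3→X gives 8>3]
(B,P,W): not NE [P3→X gives 8>4]
(B,Q,X): not NE [P1→A gives 7>6; P2→P gives 7>6; P3→W gives 8>5]
(B,Q,Y): not NE [P1→A gives 8>6; P2→R gives 6>1; P3→W gives 8>4]
(B,Q,Z): not NE [P2→R gives 5>2; P3→W gives 8>6]
(B,Q,W): not NE [P2→P gives 8>1]
(B,R,X): not NE [P1→A gives 4>3; P2→P gives 7>2; P3→Z gives 9>2]
(B,R,Y): not NE [P1→A gives 7>0; P3→Z gives 9>5]
(B,R,Z): not NE [P1→A gives 2>1]
(B,R,W): not NE [P2→P gives 8>2; P3→Z gives 9>5]
(B,S,X): not NE [P2→P gives 7>6; P3→Y gives 6>0]
(B,S,Y): not NE [P2→R gives 6>2]
(B,S,Z): not NE [P2→R gives 5>4; P3→Y gives 6>0]
(B,S,W): not NE [P2→P gives 8>0; P3→Y gives 6>3]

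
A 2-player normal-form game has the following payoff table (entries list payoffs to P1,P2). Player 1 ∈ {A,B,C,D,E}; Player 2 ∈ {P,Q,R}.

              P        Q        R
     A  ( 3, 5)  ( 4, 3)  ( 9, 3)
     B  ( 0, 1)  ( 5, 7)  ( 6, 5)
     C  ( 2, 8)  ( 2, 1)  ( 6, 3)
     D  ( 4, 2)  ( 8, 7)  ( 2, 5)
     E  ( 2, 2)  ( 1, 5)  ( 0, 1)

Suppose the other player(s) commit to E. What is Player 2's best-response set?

argmax u_2 = {Q}

u_2(P vs E) = 2
u_2(Q vs E) = 5
u_2(R vs E) = 1
max payoff 5 at {Q}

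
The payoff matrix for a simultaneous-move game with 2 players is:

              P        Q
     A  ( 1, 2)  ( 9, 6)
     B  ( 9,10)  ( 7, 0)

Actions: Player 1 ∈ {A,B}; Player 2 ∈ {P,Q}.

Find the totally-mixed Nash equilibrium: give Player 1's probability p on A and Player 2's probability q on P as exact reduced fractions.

P1 indiff ⇒ q·1+(1-q)·9 = q·9+(1-q)·7 ⇒ q(-8) = (1-q)(-2) ⇒ q = 1/5
P2 indiff ⇒ p·2+(1-p)·10 = p·6+(1-p)·0 ⇒ p(-4) = (1-p)(-10) ⇒ p = 5/7

P1 mixes 5/7 on A; P2 mixes 1/5 on P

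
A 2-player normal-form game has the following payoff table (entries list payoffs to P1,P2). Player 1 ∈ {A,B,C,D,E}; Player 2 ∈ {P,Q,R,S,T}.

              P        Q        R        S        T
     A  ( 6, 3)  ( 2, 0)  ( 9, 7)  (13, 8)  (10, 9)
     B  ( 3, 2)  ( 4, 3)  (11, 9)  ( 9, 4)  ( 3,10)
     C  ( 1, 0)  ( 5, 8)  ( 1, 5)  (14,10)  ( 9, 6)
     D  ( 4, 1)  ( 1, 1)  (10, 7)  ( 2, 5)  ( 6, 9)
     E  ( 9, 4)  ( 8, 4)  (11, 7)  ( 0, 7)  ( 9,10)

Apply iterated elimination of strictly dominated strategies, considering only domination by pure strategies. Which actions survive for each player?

Remaining: P1:{A,C} P2:{S,T}

P2 drop P (R beats it: A:7>3 B:9>2 C:5>0 D:7>1 E:7>4)
P2 drop Q (S beats it: A:8>0 B:4>3 C:10>8 D:5>1 E:7>4)
P2 drop R (T beats it: A:9>7 B:10>9 C:6>5 D:9>7 E:10>7)
P1 drop B (A beats it: S:13>9 T:10>3)
P1 drop D (A beats it: S:13>2 T:10>6)
P1 drop E (A beats it: S:13>0 T:10>9)
P1→{A,C} P2→{S,T}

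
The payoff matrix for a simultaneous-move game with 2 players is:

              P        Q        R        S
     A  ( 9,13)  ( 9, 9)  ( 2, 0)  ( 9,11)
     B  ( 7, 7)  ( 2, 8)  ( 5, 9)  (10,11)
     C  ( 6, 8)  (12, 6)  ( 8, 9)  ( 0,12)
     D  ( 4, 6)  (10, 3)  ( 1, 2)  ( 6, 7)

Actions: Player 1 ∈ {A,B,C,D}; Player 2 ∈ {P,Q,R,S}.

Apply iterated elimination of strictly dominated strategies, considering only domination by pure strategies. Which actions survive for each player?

P2 drop Q (S beats it: A:11>9 B:11>8 C:12>6 D:7>3)
P1 drop D (A beats it: P:9>4 R:2>1 S:9>6)
P2 drop R (S beats it: A:11>0 B:11>9 C:12>9)
P1 drop C (A beats it: P:9>6 S:9>0)
P1→{A,B} P2→{P,S}

Survivors P1:{A,B} P2:{P,S}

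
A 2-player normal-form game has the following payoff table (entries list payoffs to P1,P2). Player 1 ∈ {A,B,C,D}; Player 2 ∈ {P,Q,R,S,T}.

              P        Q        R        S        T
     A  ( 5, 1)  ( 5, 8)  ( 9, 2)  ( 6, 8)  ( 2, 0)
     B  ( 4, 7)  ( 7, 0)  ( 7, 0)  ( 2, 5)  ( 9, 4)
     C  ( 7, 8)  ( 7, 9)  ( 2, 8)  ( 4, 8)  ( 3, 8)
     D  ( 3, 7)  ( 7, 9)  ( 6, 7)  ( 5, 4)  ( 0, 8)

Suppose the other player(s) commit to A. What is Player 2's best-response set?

u_2(P vs A) = 1
u_2(Q vs A) = 8
u_2(R vs A) = 2
u_2(S vs A) = 8
u_2(T vs A) = 0
max payoff 8 at {Q,S}

P2 best: {Q,S}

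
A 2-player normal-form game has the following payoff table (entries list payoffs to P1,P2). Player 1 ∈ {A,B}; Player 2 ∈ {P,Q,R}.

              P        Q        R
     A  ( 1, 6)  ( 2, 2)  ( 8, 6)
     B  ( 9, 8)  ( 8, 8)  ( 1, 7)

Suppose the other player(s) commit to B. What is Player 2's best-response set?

P2 best: {P,Q}

u_2(P vs B) = 8
u_2(Q vs B) = 8
u_2(R vs B) = 7
max payoff 8 at {P,Q}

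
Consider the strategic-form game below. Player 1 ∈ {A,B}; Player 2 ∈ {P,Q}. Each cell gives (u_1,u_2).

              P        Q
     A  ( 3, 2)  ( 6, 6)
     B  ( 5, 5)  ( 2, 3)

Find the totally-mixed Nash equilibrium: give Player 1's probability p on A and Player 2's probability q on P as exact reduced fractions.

P1 indiff ⇒ q·3+(1-q)·6 = q·5+(1-q)·2 ⇒ q(-2) = (1-q)(-4) ⇒ q = 2/3
P2 indiff ⇒ p·2+(1-p)·5 = p·6+(1-p)·3 ⇒ p(-4) = (1-p)(-2) ⇒ p = 1/3

P1 mixes 1/3 on A; P2 mixes 2/3 on P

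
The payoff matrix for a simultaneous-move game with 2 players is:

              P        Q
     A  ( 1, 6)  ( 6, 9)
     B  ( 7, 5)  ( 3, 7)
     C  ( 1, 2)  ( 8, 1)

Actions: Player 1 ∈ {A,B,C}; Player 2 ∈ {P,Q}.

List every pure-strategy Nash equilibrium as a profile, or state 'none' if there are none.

Equilibria: none

(A,P): not NE [P1→B gives 7>1; P2→Q gives 9>6]
(A,Q): not NE [P1→C gives 8>6]
(B,P): not NE [P2→Q gives 7>5]
(B,Q): not NE [P1→C gives 8>3]
(C,P): not NE [P1→B gives 7>1]
(C,Q): not NE [P2→P gives 2>1]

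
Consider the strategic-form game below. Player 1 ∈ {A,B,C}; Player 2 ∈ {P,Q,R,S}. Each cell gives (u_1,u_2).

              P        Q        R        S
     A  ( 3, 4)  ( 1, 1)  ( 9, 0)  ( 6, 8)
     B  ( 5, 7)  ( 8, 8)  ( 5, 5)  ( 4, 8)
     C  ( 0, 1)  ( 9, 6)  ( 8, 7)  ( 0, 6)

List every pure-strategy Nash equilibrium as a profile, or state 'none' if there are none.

NE set: (A,S)

(A,P): not NE [P1→B gives 5>3; P2→S gives 8>4]
(A,Q): not NE [P1→C gives 9>1; P2→S gives 8>1]
(A,R): not NE [P2→S gives 8>0]
(A,S): NE
(B,P): not NE [P2→S gives 8>7]
(B,Q): not NE [P1→C gives 9>8]
(B,R): not NE [P1→A gives 9>5; P2→S gives 8>5]
(B,S): not NE [P1→A gives 6>4]
(C,P): not NE [P1→B gives 5>0; P2→R gives 7>1]
(C,Q): not NE [P2→R gives 7>6]
(C,R): not NE [P1→A gives 9>8]
(C,S): not NE [P1→A gives 6>0; P2→R gives 7>6]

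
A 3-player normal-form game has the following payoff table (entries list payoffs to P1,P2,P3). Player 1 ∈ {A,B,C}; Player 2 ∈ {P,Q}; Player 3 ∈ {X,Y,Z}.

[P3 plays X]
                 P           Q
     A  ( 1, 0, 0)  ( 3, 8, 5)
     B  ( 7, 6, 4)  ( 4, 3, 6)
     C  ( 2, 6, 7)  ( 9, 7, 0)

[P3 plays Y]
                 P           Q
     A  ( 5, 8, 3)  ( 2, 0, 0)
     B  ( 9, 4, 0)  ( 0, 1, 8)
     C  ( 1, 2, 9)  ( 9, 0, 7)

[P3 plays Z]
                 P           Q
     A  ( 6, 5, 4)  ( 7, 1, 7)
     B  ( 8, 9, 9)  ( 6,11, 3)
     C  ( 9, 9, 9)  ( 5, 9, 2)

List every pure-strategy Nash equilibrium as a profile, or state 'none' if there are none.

(A,P,X): not NE [P1→B gives 7>1; P2→Q gives 8>0; P3→Z gives 4>0]
(A,P,Y): not NE [P1→B gives 9>5; P3→Z gives 4>3]
(A,P,Z): not NE [P1→C gives 9>6]
(A,Q,X): not NE [P1→C gives 9>3; P3→Z gives 7>5]
(A,Q,Y): not NE [P1→C gives 9>2; P2→P gives 8>0; P3→Z gives 7>0]
(A,Q,Z): not NE [P2→P gives 5>1]
(B,P,X): not NE [P3→Z gives 9>4]
(B,P,Y): not NE [P3→Z gives 9>0]
(B,P,Z): not NE [P1→C gives 9>8; P2→Q gives 11>9]
(B,Q,X): not NE [P1→C gives 9>4; P2→P gives 6>3; P3→Y gives 8>6]
(B,Q,Y): not NE [P1→C gives 9>0; P2→P gives 4>1]
(B,Q,Z): not NE [P1→A gives 7>6; P3→Y gives 8>3]
(C,P,X): not NE [P1→B gives 7>2; P2→Q gives 7>6; P3→Z gives 9>7]
(C,P,Y): not NE [P1→B gives 9>1]
(C,P,Z): NE
(C,Q,X): not NE [P3→Y gives 7>0]
(C,Q,Y): not NE [P2→P gives 2>0]
(C,Q,Z): not NE [P1→A gives 7>5; P3→Y gives 7>2]

NE set: (C,P,Z)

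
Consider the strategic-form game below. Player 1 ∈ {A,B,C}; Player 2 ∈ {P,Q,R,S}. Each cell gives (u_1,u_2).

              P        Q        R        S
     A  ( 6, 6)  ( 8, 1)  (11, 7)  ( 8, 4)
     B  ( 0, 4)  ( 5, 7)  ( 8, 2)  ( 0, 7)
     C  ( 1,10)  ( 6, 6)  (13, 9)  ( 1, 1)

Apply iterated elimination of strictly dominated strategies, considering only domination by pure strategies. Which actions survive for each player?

IESDS → P1:{A,C} P2:{P,R}

P1 drop B (A beats it: P:6>0 Q:8>5 R:11>8 S:8>0)
P2 drop Q (P beats it: A:6>1 C:10>6)
P2 drop S (P beats it: A:6>4 C:10>1)
P1→{A,C} P2→{P,R}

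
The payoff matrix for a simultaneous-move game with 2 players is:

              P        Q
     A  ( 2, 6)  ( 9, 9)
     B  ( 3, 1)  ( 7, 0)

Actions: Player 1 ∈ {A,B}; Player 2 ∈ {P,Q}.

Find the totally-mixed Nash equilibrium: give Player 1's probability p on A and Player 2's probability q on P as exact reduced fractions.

p=1/4, q=2/3

P1 indiff ⇒ q·2+(1-q)·9 = q·3+(1-q)·7 ⇒ q(-1) = (1-q)(-2) ⇒ q = 2/3
P2 indiff ⇒ p·6+(1-p)·1 = p·9+(1-p)·0 ⇒ p(-3) = (1-p)(-1) ⇒ p = 1/4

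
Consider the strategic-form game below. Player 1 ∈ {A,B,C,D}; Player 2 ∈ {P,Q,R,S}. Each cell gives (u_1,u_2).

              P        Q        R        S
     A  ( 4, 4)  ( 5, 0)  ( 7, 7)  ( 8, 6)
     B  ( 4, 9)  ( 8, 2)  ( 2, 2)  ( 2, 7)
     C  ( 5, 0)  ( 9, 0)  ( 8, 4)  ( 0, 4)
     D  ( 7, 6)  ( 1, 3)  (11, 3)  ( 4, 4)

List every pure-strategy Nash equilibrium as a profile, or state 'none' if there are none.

NE set: (D,P)

(A,P): not NE [P1→D gives 7>4; P2→R gives 7>4]
(A,Q): not NE [P1→C gives 9>5; P2→R gives 7>0]
(A,R): not NE [P1→D gives 11>7]
(A,S): not NE [P2→R gives 7>6]
(B,P): not NE [P1→D gives 7>4]
(B,Q): not NE [P1→C gives 9>8; P2→P gives 9>2]
(B,R): not NE [P1→D gives 11>2; P2→P gives 9>2]
(B,S): not NE [P1→A gives 8>2; P2→P gives 9>7]
(C,P): not NE [P1→D gives 7>5; P2→S gives 4>0]
(C,Q): not NE [P2→S gives 4>0]
(C,R): not NE [P1→D gives 11>8]
(C,S): not NE [P1→A gives 8>0]
(D,P): NE
(D,Q): not NE [P1→C gives 9>1; P2→P gives 6>3]
(D,R): not NE [P2→P gives 6>3]
(D,S): not NE [P1→A gives 8>4; P2→P gives 6>4]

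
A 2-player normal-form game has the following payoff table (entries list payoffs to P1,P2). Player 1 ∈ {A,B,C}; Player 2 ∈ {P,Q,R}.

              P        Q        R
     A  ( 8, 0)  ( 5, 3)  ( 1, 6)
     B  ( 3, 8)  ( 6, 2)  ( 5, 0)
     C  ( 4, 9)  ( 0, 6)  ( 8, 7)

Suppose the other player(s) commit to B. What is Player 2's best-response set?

argmax u_2 = {P}

u_2(P vs B) = 8
u_2(Q vs B) = 2
u_2(R vs B) = 0
max payoff 8 at {P}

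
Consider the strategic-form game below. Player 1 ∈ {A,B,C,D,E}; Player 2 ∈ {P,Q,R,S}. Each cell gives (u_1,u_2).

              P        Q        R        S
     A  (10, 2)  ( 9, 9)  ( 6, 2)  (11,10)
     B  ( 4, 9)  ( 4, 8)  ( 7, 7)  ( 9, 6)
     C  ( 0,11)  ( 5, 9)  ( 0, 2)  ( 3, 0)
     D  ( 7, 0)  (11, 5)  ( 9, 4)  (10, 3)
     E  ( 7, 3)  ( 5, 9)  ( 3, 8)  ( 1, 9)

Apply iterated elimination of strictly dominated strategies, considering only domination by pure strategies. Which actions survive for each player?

P1 drop B (D beats it: P:7>4 Q:11>4 R:9>7 S:10>9)
P1 drop C (A beats it: P:10>0 Q:9>5 R:6>0 S:11>3)
P1 drop E (A beats it: P:10>7 Q:9>5 R:6>3 S:11>1)
P2 drop P (Q beats it: A:9>2 D:5>0)
P2 drop R (Q beats it: A:9>2 D:5>4)
P1→{A,D} P2→{Q,S}

Remaining: P1:{A,D} P2:{Q,S}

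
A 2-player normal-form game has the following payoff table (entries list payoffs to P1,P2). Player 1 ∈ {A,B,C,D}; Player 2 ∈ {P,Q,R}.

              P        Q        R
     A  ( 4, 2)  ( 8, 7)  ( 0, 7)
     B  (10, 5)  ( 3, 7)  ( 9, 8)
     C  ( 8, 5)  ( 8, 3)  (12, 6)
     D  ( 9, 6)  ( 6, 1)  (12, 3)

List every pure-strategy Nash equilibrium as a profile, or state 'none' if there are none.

(A,P): not NE [P1→B gives 10>4; P2→R gives 7>2]
(A,Q): NE
(A,R): not NE [P1→D gives 12>0]
(B,P): not NE [P2→R gives 8>5]
(B,Q): not NE [P1→C gives 8>3; P2→R gives 8>7]
(B,R): not NE [P1→D gives 12>9]
(C,P): not NE [P1→B gives 10>8; P2→R gives 6>5]
(C,Q): not NE [P2→R gives 6>3]
(C,R): NE
(D,P): not NE [P1→B gives 10>9]
(D,Q): not NE [P1→C gives 8>6; P2→P gives 6>1]
(D,R): not NE [P2→P gives 6>3]

Nash profiles: (A,Q), (C,R)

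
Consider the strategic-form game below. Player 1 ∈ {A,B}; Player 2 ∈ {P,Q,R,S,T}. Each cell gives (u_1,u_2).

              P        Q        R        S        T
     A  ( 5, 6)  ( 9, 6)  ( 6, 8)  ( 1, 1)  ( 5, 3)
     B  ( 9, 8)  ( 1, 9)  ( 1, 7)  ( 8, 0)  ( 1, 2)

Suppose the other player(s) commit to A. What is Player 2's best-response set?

u_2(P vs A) = 6
u_2(Q vs A) = 6
u_2(R vs A) = 8
u_2(S vs A) = 1
u_2(T vs A) = 3
max payoff 8 at {R}

BR_2 = {R}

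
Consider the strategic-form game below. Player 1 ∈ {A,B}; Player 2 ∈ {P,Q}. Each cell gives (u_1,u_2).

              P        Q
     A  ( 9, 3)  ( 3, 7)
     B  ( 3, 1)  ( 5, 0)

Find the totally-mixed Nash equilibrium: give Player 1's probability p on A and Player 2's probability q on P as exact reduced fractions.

P1 mixes 1/5 on A; P2 mixes 1/4 on P

P1 indiff ⇒ q·9+(1-q)·3 = q·3+(1-q)·5 ⇒ q(6) = (1-q)(2) ⇒ q = 1/4
P2 indiff ⇒ p·3+(1-p)·1 = p·7+(1-p)·0 ⇒ p(-4) = (1-p)(-1) ⇒ p = 1/5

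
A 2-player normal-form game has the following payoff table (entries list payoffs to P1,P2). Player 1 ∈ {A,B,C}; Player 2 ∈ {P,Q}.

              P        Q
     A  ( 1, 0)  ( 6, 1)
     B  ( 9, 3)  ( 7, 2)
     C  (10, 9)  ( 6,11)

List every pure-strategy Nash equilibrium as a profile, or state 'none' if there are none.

Equilibria: none

(A,P): not NE [P1→C gives 10>1; P2→Q gives 1>0]
(A,Q): not NE [P1→B gives 7>6]
(B,P): not NE [P1→C gives 10>9]
(B,Q): not NE [P2→P gives 3>2]
(C,P): not NE [P2→Q gives 11>9]
(C,Q): not NE [P1→B gives 7>6]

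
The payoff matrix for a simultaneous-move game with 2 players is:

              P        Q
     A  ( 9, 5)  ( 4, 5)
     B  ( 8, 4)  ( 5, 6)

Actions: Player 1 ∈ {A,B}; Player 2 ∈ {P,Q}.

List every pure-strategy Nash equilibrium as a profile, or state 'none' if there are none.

(A,P): NE
(A,Q): not NE [P1→B gives 5>4]
(B,P): not NE [P1→A gives 9>8; P2→Q gives 6>4]
(B,Q): NE

NE set: (A,P), (B,Q)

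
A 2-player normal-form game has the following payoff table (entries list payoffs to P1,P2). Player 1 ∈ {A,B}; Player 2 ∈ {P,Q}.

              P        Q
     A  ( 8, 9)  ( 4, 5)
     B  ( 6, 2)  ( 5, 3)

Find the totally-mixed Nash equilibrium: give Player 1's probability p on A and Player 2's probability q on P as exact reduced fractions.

P1 indiff ⇒ q·8+(1-q)·4 = q·6+(1-q)·5 ⇒ q(2) = (1-q)(1) ⇒ q = 1/3
P2 indiff ⇒ p·9+(1-p)·2 = p·5+(1-p)·3 ⇒ p(4) = (1-p)(1) ⇒ p = 1/5

p=1/5, q=1/3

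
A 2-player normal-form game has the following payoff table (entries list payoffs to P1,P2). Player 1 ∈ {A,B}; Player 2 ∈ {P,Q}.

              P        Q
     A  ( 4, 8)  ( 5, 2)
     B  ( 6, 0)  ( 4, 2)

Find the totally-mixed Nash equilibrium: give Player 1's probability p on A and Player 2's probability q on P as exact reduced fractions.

p=1/4, q=1/3

P1 indiff ⇒ q·4+(1-q)·5 = q·6+(1-q)·4 ⇒ q(-2) = (1-q)(-1) ⇒ q = 1/3
P2 indiff ⇒ p·8+(1-p)·0 = p·2+(1-p)·2 ⇒ p(6) = (1-p)(2) ⇒ p = 1/4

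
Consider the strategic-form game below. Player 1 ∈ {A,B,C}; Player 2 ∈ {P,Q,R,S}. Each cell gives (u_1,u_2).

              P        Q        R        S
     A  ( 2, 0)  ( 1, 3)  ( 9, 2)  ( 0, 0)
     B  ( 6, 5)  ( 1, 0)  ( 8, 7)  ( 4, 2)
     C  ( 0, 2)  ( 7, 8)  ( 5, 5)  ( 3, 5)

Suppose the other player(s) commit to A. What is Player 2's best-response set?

u_2(P vs A) = 0
u_2(Q vs A) = 3
u_2(R vs A) = 2
u_2(S vs A) = 0
max payoff 3 at {Q}

argmax u_2 = {Q}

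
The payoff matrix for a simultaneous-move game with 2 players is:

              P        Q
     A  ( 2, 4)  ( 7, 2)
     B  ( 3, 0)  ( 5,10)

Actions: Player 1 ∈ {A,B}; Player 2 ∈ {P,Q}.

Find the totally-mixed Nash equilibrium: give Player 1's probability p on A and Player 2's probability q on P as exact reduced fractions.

P1 indiff ⇒ q·2+(1-q)·7 = q·3+(1-q)·5 ⇒ q(-1) = (1-q)(-2) ⇒ q = 2/3
P2 indiff ⇒ p·4+(1-p)·0 = p·2+(1-p)·10 ⇒ p(2) = (1-p)(10) ⇒ p = 5/6

P1 mixes 5/6 on A; P2 mixes 2/3 on P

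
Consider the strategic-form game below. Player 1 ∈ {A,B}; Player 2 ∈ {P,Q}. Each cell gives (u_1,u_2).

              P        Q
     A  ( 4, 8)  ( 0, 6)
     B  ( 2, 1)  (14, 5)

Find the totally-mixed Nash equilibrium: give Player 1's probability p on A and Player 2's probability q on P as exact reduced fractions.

p=2/3, q=7/8

P1 indiff ⇒ q·4+(1-q)·0 = q·2+(1-q)·14 ⇒ q(2) = (1-q)(14) ⇒ q = 7/8
P2 indiff ⇒ p·8+(1-p)·1 = p·6+(1-p)·5 ⇒ p(2) = (1-p)(4) ⇒ p = 2/3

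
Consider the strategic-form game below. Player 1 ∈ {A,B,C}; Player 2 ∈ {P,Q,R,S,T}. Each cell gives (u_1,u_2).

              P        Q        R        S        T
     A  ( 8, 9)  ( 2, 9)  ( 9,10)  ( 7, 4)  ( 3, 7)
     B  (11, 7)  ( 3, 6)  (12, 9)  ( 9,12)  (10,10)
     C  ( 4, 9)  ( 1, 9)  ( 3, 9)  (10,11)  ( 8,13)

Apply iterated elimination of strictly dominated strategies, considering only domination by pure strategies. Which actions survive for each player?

IESDS → P1:{B,C} P2:{S,T}

P1 drop A (B beats it: P:11>8 Q:3>2 R:12>9 S:9>7 T:10>3)
P2 drop P (S beats it: B:12>7 C:11>9)
P2 drop Q (S beats it: B:12>6 C:11>9)
P2 drop R (S beats it: B:12>9 C:11>9)
P1→{B,C} P2→{S,T}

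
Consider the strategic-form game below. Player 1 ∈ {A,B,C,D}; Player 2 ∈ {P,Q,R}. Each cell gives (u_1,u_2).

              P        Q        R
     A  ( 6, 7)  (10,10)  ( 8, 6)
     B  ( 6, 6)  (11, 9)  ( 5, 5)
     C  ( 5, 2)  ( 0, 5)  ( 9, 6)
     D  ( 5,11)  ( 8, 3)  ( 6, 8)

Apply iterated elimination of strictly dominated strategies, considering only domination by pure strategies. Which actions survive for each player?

Survivors P1:{A,B,C} P2:{Q,R}

P1 drop D (A beats it: P:6>5 Q:10>8 R:8>6)
P2 drop P (Q beats it: A:10>7 B:9>6 C:5>2)
P1→{A,B,C} P2→{Q,R}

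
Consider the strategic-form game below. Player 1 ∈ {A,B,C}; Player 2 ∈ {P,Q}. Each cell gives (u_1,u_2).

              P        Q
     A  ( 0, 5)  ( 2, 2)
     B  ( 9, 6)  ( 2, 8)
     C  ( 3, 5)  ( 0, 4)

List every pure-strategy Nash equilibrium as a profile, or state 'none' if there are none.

Nash profiles: (B,Q)

(A,P): not NE [P1→B gives 9>0]
(A,Q): not NE [P2→P gives 5>2]
(B,P): not NE [P2→Q gives 8>6]
(B,Q): NE
(C,P): not NE [P1→B gives 9>3]
(C,Q): not NE [P1→B gives 2>0; P2→P gives 5>4]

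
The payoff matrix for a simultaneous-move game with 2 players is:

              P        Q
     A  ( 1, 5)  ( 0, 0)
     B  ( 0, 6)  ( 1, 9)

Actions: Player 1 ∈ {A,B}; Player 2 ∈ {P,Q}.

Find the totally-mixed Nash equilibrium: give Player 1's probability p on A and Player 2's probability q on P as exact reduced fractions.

P1 indiff ⇒ q·1+(1-q)·0 = q·0+(1-q)·1 ⇒ q(1) = (1-q)(1) ⇒ q = 1/2
P2 indiff ⇒ p·5+(1-p)·6 = p·0+(1-p)·9 ⇒ p(5) = (1-p)(3) ⇒ p = 3/8

p=3/8, q=1/2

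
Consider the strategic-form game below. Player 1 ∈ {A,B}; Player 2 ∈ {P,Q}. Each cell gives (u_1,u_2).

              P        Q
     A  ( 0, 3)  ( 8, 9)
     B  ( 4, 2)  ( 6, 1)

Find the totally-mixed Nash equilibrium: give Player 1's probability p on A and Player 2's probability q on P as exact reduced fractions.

P1 indiff ⇒ q·0+(1-q)·8 = q·4+(1-q)·6 ⇒ q(-4) = (1-q)(-2) ⇒ q = 1/3
P2 indiff ⇒ p·3+(1-p)·2 = p·9+(1-p)·1 ⇒ p(-6) = (1-p)(-1) ⇒ p = 1/7

p=1/7, q=1/3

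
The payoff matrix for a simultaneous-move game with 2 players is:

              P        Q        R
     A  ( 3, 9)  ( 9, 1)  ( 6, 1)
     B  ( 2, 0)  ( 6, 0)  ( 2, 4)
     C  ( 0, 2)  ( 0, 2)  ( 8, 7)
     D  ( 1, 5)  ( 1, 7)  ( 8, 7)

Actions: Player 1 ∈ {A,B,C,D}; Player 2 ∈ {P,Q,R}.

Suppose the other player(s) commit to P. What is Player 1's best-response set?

BR_1 = {A}

u_1(A vs P) = 3
u_1(B vs P) = 2
u_1(C vs P) = 0
u_1(D vs P) = 1
max payoff 3 at {A}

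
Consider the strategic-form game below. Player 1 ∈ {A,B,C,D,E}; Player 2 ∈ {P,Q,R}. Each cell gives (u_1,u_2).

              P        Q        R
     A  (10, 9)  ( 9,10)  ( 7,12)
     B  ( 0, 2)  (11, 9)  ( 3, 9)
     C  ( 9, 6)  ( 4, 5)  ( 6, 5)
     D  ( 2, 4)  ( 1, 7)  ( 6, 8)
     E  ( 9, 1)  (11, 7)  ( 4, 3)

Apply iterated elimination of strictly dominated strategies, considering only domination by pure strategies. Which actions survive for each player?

Survivors P1:{A,B,E} P2:{Q,R}

P1 drop C (A beats it: P:10>9 Q:9>4 R:7>6)
P1 drop D (A beats it: P:10>2 Q:9>1 R:7>6)
P2 drop P (Q beats it: A:10>9 B:9>2 E:7>1)
P1→{A,B,E} P2→{Q,R}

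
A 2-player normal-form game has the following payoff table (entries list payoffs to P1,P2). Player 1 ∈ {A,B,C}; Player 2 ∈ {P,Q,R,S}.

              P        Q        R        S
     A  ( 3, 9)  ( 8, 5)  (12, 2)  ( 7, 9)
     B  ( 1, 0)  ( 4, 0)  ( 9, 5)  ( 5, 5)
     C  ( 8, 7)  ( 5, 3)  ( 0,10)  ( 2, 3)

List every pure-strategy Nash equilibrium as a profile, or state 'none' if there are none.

(A,P): not NE [P1→C gives 8>3]
(A,Q): not NE [P2→S gives 9>5]
(A,R): not NE [P2→S gives 9>2]
(A,S): NE
(B,P): not NE [P1→C gives 8>1; P2→S gives 5>0]
(B,Q): not NE [P1→A gives 8>4; P2→S gives 5>0]
(B,R): not NE [P1→A gives 12>9]
(B,S): not NE [P1→A gives 7>5]
(C,P): not NE [P2→R gives 10>7]
(C,Q): not NE [P1→A gives 8>5; P2→R gives 10>3]
(C,R): not NE [P1→A gives 12>0]
(C,S): not NE [P1→A gives 7>2; P2→R gives 10>3]

Nash profiles: (A,S)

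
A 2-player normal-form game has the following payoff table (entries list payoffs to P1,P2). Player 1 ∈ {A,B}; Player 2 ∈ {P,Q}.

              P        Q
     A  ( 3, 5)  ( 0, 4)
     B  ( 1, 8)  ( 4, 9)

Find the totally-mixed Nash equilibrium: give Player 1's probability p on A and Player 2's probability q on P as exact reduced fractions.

P1 indiff ⇒ q·3+(1-q)·0 = q·1+(1-q)·4 ⇒ q(2) = (1-q)(4) ⇒ q = 2/3
P2 indiff ⇒ p·5+(1-p)·8 = p·4+(1-p)·9 ⇒ p(1) = (1-p)(1) ⇒ p = 1/2

p=1/2, q=2/3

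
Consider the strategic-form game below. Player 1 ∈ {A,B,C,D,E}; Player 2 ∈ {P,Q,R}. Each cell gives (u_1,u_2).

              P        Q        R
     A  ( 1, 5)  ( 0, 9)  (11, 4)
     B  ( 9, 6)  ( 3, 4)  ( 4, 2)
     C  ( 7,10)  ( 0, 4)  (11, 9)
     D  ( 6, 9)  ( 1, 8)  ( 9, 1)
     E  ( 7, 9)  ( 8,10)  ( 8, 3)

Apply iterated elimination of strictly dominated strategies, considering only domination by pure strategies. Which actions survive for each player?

P2 drop R (P beats it: A:5>4 B:6>2 C:10>9 D:9>1 E:9>3)
P1 drop A (B beats it: P:9>1 Q:3>0)
P1 drop C (B beats it: P:9>7 Q:3>0)
P1 drop D (B beats it: P:9>6 Q:3>1)
P1→{B,E} P2→{P,Q}

IESDS → P1:{B,E} P2:{P,Q}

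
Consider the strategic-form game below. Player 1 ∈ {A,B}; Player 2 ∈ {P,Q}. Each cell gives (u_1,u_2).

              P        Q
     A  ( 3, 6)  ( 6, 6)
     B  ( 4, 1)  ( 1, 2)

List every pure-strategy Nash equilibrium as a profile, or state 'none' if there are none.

(A,P): not NE [P1→B gives 4>3]
(A,Q): NE
(B,P): not NE [P2→Q gives 2>1]
(B,Q): not NE [P1→A gives 6>1]

NE set: (A,Q)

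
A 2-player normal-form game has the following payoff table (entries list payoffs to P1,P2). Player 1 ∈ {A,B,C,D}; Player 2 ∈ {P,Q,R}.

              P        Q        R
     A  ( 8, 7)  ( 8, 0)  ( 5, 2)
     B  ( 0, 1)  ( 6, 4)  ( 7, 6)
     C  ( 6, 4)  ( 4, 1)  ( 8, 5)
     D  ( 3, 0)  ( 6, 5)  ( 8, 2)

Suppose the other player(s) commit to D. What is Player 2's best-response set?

P2 best: {Q}

u_2(P vs D) = 0
u_2(Q vs D) = 5
u_2(R vs D) = 2
max payoff 5 at {Q}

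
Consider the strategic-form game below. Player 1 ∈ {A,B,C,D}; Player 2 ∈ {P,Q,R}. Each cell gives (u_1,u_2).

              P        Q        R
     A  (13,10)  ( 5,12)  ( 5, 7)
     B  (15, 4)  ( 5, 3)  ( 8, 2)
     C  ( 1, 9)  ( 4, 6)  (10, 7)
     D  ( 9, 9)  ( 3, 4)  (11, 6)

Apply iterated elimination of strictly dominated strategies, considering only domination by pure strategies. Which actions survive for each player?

P2 drop R (P beats it: A:10>7 B:4>2 C:9>7 D:9>6)
P1 drop C (A beats it: P:13>1 Q:5>4)
P1 drop D (A beats it: P:13>9 Q:5>3)
P1→{A,B} P2→{P,Q}

Survivors P1:{A,B} P2:{P,Q}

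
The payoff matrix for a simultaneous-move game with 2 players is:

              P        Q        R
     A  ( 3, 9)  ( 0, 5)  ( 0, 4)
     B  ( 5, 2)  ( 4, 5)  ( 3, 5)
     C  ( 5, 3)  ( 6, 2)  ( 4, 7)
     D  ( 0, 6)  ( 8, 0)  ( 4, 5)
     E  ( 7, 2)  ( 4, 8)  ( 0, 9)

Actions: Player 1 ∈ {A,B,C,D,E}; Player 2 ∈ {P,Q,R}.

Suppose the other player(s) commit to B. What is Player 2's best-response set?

u_2(P vs B) = 2
u_2(Q vs B) = 5
u_2(R vs B) = 5
max payoff 5 at {Q,R}

BR_2 = {Q,R}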